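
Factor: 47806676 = 2^2*61^1*195929^1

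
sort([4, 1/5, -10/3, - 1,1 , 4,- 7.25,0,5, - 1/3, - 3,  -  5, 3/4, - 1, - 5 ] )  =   [ - 7.25, - 5, - 5, - 10/3, - 3,-1,  -  1, - 1/3, 0,  1/5, 3/4,1,4,4 , 5]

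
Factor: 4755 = 3^1*5^1 * 317^1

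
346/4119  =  346/4119= 0.08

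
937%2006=937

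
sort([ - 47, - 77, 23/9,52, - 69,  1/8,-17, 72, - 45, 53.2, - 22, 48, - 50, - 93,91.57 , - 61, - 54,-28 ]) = [ - 93, - 77, - 69, - 61, - 54,  -  50,-47, - 45, - 28, - 22, - 17,1/8,23/9,48, 52,  53.2 , 72,91.57 ] 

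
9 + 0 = 9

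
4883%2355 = 173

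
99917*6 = 599502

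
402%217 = 185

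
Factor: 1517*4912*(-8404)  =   - 2^6*11^1*37^1*41^1*191^1*307^1 = - 62622439616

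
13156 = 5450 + 7706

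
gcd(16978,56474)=2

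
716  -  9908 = - 9192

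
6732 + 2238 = 8970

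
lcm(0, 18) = 0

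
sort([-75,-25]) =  [ - 75, -25]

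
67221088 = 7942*8464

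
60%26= 8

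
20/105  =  4/21 = 0.19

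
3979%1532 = 915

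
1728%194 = 176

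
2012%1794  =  218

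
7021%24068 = 7021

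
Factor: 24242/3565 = 34/5 = 2^1 * 5^(- 1)*17^1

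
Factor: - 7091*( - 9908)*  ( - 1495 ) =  - 2^2 * 5^1*7^1*13^1*23^1*1013^1*2477^1 =-  105035153860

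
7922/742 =3961/371= 10.68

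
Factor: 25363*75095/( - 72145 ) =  - 380926897/14429 = - 13^1*23^1*47^( - 1)*307^( - 1 )*653^1*1951^1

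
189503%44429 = 11787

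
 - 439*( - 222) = 97458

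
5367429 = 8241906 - 2874477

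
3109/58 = 53 + 35/58 =53.60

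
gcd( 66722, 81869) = 1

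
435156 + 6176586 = 6611742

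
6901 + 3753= 10654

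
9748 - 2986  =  6762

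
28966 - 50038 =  - 21072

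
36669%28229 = 8440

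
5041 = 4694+347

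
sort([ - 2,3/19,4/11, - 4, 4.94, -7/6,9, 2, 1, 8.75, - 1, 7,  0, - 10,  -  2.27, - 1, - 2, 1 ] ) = [ - 10,-4, - 2.27, - 2 , - 2,-7/6,-1, - 1, 0, 3/19,4/11, 1 , 1, 2, 4.94, 7,8.75,  9]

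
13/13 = 1  =  1.00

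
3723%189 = 132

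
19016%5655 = 2051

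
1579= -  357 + 1936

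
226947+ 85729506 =85956453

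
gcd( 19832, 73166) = 2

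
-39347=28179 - 67526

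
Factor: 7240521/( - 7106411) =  - 3^1*13^( - 1 )*17^1 * 661^( - 1)*827^( - 1)*141971^1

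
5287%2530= 227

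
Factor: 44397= 3^2*4933^1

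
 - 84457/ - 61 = 1384 + 33/61 =1384.54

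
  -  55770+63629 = 7859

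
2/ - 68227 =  - 1 + 68225/68227 = -0.00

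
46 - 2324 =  - 2278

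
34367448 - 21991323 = 12376125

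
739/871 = 739/871 = 0.85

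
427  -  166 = 261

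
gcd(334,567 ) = 1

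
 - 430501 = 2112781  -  2543282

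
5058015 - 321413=4736602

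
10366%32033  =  10366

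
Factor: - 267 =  - 3^1*89^1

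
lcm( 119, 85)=595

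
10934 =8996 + 1938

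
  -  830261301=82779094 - 913040395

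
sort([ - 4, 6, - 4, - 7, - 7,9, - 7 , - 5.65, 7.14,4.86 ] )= [  -  7, - 7, - 7, - 5.65,-4,-4, 4.86,6,7.14,9]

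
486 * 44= 21384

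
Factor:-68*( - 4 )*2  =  544 = 2^5*17^1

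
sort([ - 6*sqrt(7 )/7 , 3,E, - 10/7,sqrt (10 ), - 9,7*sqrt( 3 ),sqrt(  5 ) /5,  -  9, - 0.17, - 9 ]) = [ - 9, - 9, - 9,  -  6*sqrt(7)/7, - 10/7, - 0.17,sqrt(5) /5,E,3,sqrt( 10),7*sqrt( 3)]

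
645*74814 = 48255030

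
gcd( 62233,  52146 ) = 1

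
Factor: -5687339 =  - 7^1 * 812477^1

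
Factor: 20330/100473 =2^1*3^( - 1) *5^1*19^1*313^(- 1) = 190/939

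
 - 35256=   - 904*39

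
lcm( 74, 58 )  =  2146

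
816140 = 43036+773104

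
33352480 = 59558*560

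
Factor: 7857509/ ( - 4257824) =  -2^( - 5)*11^1 *19^ (-1)* 47^(  -  1)*149^(-1)*701^1*1019^1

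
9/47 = 9/47  =  0.19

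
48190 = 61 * 790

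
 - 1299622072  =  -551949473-747672599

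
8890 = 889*10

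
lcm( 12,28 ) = 84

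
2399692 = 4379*548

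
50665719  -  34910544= 15755175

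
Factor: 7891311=3^1*41^1*64157^1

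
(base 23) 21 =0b101111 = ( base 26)1l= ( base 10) 47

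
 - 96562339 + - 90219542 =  - 186781881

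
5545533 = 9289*597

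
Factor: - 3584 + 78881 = 3^1 * 19^1 * 1321^1 = 75297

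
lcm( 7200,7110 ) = 568800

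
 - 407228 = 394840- 802068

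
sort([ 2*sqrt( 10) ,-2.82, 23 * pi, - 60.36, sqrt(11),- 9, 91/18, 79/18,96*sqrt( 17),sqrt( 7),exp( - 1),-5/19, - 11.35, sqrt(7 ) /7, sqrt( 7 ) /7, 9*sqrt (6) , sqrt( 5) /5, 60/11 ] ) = [ - 60.36,  -  11.35, - 9, - 2.82,-5/19, exp( - 1 ), sqrt(7 )/7, sqrt( 7)/7 , sqrt( 5 ) /5,sqrt(7), sqrt(11), 79/18, 91/18, 60/11, 2 * sqrt(10 ), 9*sqrt( 6) , 23*pi, 96*sqrt(17)]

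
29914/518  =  14957/259 = 57.75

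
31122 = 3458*9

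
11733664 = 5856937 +5876727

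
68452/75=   68452/75 = 912.69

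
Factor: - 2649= -3^1*883^1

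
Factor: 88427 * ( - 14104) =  - 1247174408 = -2^3 * 41^1*43^1*88427^1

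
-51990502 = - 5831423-46159079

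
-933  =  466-1399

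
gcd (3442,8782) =2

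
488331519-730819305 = -242487786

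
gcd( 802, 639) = 1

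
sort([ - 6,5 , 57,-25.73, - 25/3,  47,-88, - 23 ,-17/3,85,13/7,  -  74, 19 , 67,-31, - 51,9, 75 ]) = [ - 88,-74, - 51 , - 31,  -  25.73, - 23,-25/3,-6, - 17/3,13/7, 5,9 , 19,  47, 57, 67,  75,  85]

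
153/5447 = 153/5447 = 0.03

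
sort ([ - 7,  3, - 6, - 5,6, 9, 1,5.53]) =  [ -7, - 6 , - 5,1,3,5.53,6, 9]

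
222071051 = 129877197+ 92193854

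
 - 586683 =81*( - 7243 ) 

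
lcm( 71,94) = 6674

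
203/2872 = 203/2872 =0.07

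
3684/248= 14 +53/62= 14.85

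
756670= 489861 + 266809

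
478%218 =42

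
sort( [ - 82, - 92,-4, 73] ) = [ - 92,-82, - 4, 73 ] 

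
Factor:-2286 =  - 2^1 * 3^2*127^1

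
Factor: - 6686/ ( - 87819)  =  2^1*3^( - 1)*73^( - 1)*401^( - 1 )*3343^1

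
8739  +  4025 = 12764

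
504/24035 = 504/24035 = 0.02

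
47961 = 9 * 5329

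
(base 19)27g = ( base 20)23b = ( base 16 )367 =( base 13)520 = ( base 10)871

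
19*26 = 494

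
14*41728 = 584192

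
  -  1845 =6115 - 7960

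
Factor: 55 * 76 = 2^2 * 5^1 * 11^1 * 19^1 = 4180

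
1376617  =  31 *44407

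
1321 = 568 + 753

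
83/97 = 83/97=0.86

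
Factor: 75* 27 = 2025 = 3^4*5^2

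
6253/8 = 6253/8 = 781.62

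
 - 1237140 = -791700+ - 445440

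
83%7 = 6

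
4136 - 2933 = 1203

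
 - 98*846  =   -82908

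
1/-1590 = -1/1590 = -0.00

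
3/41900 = 3/41900 = 0.00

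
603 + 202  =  805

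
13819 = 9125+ 4694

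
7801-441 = 7360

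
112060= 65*1724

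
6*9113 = 54678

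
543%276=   267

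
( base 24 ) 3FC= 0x834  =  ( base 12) 1270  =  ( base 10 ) 2100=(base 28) 2j0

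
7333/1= 7333 = 7333.00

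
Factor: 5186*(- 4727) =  - 2^1*29^1*163^1*2593^1 = -24514222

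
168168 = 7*24024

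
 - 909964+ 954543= 44579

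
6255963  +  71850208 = 78106171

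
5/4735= 1/947=0.00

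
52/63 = 52/63 = 0.83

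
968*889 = 860552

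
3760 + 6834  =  10594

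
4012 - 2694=1318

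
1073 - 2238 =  - 1165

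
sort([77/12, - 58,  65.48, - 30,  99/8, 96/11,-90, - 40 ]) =[ - 90, - 58, - 40, - 30, 77/12,96/11,99/8, 65.48]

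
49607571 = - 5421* ( - 9151)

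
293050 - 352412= - 59362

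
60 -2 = 58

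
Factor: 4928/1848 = 8/3 = 2^3*3^( - 1) 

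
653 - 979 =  - 326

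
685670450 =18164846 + 667505604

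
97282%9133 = 5952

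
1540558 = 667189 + 873369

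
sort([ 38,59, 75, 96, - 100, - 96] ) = [ - 100, - 96, 38, 59, 75, 96] 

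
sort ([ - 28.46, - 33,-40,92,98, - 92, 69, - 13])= [ -92,-40, - 33, - 28.46, - 13, 69,92, 98] 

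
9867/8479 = 9867/8479 = 1.16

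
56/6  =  9+1/3=9.33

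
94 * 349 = 32806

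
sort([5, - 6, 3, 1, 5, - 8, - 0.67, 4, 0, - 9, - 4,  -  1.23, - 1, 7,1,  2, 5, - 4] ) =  [  -  9, - 8, - 6, - 4, - 4, - 1.23, - 1, - 0.67, 0,1 , 1, 2, 3, 4, 5, 5,5,7]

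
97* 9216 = 893952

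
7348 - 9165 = -1817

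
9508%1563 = 130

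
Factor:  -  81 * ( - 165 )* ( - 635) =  - 8486775=-3^5*5^2* 11^1*127^1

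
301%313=301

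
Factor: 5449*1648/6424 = 1122494/803 = 2^1*11^ ( - 1)*73^ ( - 1)*103^1*5449^1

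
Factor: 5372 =2^2*17^1*79^1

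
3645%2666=979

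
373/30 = 373/30 = 12.43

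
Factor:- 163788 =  -2^2 * 3^1*13649^1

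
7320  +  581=7901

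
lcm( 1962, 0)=0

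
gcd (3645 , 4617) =243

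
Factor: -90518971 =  - 5051^1*17921^1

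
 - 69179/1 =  -69179 = - 69179.00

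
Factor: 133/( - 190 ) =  -7/10 = -2^( - 1) * 5^ (-1 )*7^1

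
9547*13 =124111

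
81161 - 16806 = 64355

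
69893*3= 209679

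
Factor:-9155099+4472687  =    -  2^2*3^2*7^1*17^1*1093^1=- 4682412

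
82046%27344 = 14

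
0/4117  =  0 = 0.00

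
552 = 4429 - 3877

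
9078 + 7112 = 16190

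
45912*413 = 18961656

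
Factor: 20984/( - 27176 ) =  - 61^1*79^(- 1)= - 61/79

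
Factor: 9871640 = 2^3*5^1*19^1*31^1*419^1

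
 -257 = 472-729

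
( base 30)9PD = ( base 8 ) 21237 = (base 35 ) 788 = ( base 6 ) 105011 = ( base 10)8863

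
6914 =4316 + 2598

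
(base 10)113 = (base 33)3E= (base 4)1301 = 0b1110001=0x71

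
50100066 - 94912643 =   -  44812577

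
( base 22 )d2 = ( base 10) 288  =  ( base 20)e8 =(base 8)440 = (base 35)88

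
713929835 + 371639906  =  1085569741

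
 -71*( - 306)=21726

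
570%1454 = 570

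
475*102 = 48450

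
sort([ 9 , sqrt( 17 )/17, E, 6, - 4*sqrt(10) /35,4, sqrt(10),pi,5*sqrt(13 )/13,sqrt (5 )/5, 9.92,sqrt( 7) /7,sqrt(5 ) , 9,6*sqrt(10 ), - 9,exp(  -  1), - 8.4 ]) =[ - 9, - 8.4, - 4*sqrt(10)/35,sqrt(17 )/17,exp(-1),sqrt(7 ) /7,sqrt(5 ) /5,5*sqrt(13)/13,sqrt(5),E , pi, sqrt(10) , 4, 6 , 9,9, 9.92,  6*sqrt( 10) ] 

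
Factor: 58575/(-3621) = -275/17= - 5^2*11^1*17^( - 1 ) 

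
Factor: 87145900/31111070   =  8714590/3111107 = 2^1*5^1*871459^1*3111107^( - 1)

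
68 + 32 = 100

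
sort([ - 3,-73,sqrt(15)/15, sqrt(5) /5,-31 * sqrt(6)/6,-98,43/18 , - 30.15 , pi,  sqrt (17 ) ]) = [ - 98,-73, - 30.15, - 31*sqrt(6)/6,-3 , sqrt( 15)/15,sqrt(5 ) /5,43/18, pi , sqrt( 17 )] 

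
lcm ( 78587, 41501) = 3693589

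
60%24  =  12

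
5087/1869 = 5087/1869 = 2.72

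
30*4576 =137280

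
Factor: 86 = 2^1 * 43^1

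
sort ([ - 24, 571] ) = [ - 24, 571]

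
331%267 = 64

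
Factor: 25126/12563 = 2  =  2^1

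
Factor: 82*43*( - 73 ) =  - 257398  =  - 2^1*41^1*43^1*73^1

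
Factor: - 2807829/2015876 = -2^( - 2 )*3^2*311981^1*503969^(-1)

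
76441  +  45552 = 121993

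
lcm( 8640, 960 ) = 8640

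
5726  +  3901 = 9627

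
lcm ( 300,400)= 1200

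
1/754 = 1/754 = 0.00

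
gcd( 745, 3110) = 5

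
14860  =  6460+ 8400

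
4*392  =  1568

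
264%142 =122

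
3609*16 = 57744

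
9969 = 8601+1368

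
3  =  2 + 1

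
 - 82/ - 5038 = 41/2519= 0.02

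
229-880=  - 651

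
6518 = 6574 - 56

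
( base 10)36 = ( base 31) 15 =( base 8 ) 44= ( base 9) 40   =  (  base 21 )1F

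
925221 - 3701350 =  - 2776129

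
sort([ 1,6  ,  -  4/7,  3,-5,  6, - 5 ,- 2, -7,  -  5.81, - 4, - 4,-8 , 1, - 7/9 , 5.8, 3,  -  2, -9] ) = [ - 9, - 8,-7,-5.81, - 5,  -  5,-4 , - 4,-2 , - 2, - 7/9, -4/7, 1, 1,3, 3, 5.8, 6, 6] 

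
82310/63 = 82310/63 =1306.51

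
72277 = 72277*1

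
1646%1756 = 1646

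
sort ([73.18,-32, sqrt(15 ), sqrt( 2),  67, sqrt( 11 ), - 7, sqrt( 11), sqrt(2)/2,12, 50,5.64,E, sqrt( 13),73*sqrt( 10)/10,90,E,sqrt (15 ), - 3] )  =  [ - 32,-7, - 3, sqrt(2 )/2, sqrt( 2 ),E , E,sqrt( 11),  sqrt( 11),sqrt(13), sqrt(15),sqrt(15 ),5.64,12,73*sqrt(10)/10,50,67 , 73.18 , 90]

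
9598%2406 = 2380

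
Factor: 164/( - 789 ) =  - 2^2*3^(- 1)*41^1*263^( - 1 ) 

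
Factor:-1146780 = -2^2*3^2*5^1*23^1*277^1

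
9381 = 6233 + 3148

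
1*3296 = 3296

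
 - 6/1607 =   -  6/1607 = -  0.00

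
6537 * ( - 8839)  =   - 57780543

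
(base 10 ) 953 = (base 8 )1671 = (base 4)32321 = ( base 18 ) 2GH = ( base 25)1D3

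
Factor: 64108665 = 3^4*5^1 * 158293^1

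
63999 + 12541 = 76540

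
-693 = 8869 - 9562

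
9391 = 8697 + 694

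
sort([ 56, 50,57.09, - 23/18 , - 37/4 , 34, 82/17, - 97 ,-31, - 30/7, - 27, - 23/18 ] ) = [-97, - 31, - 27,  -  37/4, - 30/7, - 23/18, - 23/18, 82/17, 34, 50, 56,  57.09]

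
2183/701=3 + 80/701 = 3.11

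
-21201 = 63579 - 84780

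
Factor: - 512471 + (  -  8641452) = -9153923^1 = - 9153923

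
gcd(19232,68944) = 16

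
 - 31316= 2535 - 33851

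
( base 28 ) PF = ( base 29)oj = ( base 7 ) 2041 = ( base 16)2cb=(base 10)715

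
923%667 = 256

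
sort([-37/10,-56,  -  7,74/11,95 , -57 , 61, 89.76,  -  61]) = [- 61,-57,-56, - 7,  -  37/10, 74/11, 61,  89.76,  95]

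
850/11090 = 85/1109 = 0.08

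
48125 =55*875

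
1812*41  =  74292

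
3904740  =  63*61980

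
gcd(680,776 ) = 8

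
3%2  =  1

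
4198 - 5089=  - 891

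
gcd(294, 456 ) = 6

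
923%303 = 14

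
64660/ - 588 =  - 16165/147 = - 109.97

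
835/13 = 835/13 = 64.23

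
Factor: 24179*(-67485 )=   -  3^1*5^1*11^1*409^1*24179^1 = - 1631719815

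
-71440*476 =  - 34005440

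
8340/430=19 + 17/43=19.40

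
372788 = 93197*4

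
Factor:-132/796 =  - 33/199 = - 3^1*11^1*199^(-1 ) 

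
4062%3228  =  834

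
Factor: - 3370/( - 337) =10  =  2^1*5^1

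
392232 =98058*4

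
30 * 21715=651450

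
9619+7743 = 17362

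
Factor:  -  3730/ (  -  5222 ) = 5/7 = 5^1*7^(  -  1)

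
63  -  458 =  - 395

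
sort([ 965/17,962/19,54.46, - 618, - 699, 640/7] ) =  [ - 699,  -  618, 962/19, 54.46, 965/17, 640/7] 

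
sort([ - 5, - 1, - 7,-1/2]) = [ - 7, - 5, - 1,-1/2] 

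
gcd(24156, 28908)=396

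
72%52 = 20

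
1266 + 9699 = 10965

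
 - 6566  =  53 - 6619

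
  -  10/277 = -10/277 = - 0.04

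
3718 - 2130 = 1588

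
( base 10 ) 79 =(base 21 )3g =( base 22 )3d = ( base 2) 1001111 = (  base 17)4b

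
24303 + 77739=102042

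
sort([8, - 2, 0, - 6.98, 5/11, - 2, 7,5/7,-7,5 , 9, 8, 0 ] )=[ - 7, - 6.98,-2, - 2,  0,0, 5/11, 5/7, 5,  7,8, 8,  9 ]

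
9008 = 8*1126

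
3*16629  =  49887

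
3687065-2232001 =1455064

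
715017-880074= - 165057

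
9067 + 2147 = 11214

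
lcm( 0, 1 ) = 0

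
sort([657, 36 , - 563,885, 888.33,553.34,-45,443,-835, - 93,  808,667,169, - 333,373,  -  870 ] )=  [ -870,-835, - 563, - 333, -93,  -  45, 36,169,  373,  443,553.34  ,  657,  667,808, 885, 888.33 ] 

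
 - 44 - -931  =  887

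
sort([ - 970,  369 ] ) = [  -  970, 369]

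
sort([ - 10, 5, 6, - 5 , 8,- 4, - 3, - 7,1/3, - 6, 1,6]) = [ - 10, - 7,-6, - 5,  -  4,  -  3,  1/3,1 , 5,6, 6,8]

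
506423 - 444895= 61528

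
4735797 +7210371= 11946168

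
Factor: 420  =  2^2*3^1*5^1*7^1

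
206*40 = 8240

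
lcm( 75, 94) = 7050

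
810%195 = 30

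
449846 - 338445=111401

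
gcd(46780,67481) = 1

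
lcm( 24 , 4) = 24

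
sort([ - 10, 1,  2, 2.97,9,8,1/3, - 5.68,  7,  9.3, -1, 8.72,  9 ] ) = [-10,  -  5.68 ,- 1 , 1/3, 1 , 2, 2.97, 7,8,  8.72, 9,  9,9.3 ]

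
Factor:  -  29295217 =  - 7^1*31^1*127^1*1063^1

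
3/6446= 3/6446 = 0.00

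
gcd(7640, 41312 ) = 8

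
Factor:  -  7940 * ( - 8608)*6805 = 2^7*5^2*269^1*397^1*1361^1 =465104873600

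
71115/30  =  4741/2 = 2370.50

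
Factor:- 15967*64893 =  - 1036146531 = - 3^1*7^1*97^1*223^1*2281^1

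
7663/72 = 106 + 31/72 = 106.43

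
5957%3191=2766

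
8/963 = 8/963 = 0.01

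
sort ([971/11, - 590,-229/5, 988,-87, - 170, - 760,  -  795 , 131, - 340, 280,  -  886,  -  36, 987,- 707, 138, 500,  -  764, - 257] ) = [  -  886, - 795 , - 764, - 760, - 707, - 590,  -  340,  -  257, - 170, - 87,-229/5,-36, 971/11,  131, 138,280, 500, 987,988 ] 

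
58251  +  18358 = 76609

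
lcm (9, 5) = 45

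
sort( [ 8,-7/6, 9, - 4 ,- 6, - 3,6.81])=[ - 6,  -  4,-3, - 7/6,6.81,8 , 9]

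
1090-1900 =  - 810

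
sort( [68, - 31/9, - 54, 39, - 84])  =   [ - 84, - 54, - 31/9, 39, 68]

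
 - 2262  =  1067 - 3329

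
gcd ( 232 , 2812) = 4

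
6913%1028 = 745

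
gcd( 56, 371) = 7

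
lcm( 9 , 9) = 9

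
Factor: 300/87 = 2^2*5^2*29^( - 1) = 100/29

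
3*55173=165519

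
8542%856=838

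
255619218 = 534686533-279067315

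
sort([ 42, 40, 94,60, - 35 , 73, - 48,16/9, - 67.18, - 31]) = [  -  67.18 , - 48, - 35 , - 31,16/9, 40, 42, 60,73,94]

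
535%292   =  243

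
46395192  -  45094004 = 1301188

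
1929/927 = 643/309 = 2.08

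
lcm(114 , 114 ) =114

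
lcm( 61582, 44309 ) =3633338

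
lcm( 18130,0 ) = 0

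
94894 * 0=0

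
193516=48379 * 4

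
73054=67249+5805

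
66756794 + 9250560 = 76007354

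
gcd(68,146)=2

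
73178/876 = 36589/438 = 83.54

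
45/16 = 2  +  13/16 = 2.81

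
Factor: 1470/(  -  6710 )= - 147/671 = - 3^1*7^2*11^( - 1)*61^( - 1)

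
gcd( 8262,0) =8262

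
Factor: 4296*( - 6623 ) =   -  28452408 = - 2^3 * 3^1*37^1*179^2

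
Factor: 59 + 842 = 17^1*53^1 = 901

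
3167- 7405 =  -4238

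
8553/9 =950 + 1/3 = 950.33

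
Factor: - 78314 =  - 2^1*39157^1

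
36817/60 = 613 + 37/60= 613.62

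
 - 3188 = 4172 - 7360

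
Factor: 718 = 2^1*359^1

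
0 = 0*29658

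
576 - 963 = - 387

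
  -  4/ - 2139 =4/2139 = 0.00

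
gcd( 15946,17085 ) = 1139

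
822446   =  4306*191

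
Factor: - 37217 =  - 37217^1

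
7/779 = 7/779 =0.01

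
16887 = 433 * 39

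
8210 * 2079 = 17068590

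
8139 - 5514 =2625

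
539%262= 15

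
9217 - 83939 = -74722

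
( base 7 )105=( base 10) 54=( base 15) 39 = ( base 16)36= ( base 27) 20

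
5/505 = 1/101 =0.01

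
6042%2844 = 354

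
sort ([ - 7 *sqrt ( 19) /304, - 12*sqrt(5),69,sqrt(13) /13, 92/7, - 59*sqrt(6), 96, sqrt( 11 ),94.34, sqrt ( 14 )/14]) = [ - 59*sqrt ( 6), - 12 * sqrt( 5 ) ,-7 * sqrt (19) /304, sqrt( 14 )/14, sqrt(13)/13,sqrt ( 11),92/7, 69, 94.34, 96]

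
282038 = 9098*31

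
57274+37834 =95108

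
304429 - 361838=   -  57409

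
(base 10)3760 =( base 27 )547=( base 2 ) 111010110000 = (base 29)4DJ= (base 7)13651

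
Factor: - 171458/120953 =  - 2^1*331^1*467^( - 1 ) = -662/467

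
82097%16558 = 15865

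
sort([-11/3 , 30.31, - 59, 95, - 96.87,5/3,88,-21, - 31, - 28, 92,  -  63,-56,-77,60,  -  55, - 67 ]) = [ - 96.87  ,- 77, - 67,- 63, -59 , - 56, - 55, -31, - 28, - 21,-11/3, 5/3,30.31,60,  88,92,95]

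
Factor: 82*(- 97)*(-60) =2^3*3^1 * 5^1*41^1*97^1 = 477240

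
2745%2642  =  103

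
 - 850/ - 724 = 425/362=1.17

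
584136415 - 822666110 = - 238529695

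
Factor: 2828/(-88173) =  - 28/873 = -2^2*3^( -2)*7^1 * 97^(-1)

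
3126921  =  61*51261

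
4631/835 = 4631/835 = 5.55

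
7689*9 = 69201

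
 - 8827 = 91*( - 97 )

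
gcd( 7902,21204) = 18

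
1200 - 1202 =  - 2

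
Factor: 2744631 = 3^3*101653^1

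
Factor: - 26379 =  - 3^3* 977^1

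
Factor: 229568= 2^6*17^1 * 211^1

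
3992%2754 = 1238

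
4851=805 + 4046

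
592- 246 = 346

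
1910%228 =86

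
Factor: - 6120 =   -  2^3*3^2*5^1*17^1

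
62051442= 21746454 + 40304988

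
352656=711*496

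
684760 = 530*1292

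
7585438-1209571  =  6375867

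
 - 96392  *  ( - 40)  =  3855680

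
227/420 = 227/420= 0.54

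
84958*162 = 13763196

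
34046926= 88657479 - 54610553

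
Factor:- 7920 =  - 2^4*3^2*5^1*11^1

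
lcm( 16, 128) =128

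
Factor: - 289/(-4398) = 2^( - 1 )*3^( - 1 )*17^2*733^( - 1 ) 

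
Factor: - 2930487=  - 3^1*7^1*139547^1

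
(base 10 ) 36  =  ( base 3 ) 1100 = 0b100100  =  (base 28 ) 18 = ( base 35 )11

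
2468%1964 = 504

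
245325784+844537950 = 1089863734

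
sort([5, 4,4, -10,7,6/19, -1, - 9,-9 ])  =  [ - 10,-9, - 9 ,-1, 6/19,4,4, 5,7]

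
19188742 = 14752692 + 4436050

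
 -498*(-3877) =1930746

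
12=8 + 4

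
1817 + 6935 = 8752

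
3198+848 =4046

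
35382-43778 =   -  8396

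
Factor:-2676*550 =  - 1471800 = - 2^3 * 3^1* 5^2*11^1*223^1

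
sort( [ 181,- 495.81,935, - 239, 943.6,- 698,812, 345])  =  [ - 698,  -  495.81,-239, 181,345,  812,935, 943.6 ] 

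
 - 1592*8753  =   - 13934776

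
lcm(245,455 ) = 3185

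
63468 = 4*15867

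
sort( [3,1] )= [1,3]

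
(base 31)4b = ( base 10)135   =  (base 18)79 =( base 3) 12000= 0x87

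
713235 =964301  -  251066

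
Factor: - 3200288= - 2^5*7^2*13^1*157^1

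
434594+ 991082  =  1425676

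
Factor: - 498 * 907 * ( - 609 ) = 275076774  =  2^1*3^2 *7^1 * 29^1 * 83^1*907^1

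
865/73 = 11+62/73  =  11.85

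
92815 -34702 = 58113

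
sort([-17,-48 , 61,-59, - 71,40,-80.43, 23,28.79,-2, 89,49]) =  [-80.43, - 71, - 59, - 48, - 17,-2, 23,28.79, 40, 49, 61, 89 ]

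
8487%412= 247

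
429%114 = 87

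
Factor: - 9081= -3^2*1009^1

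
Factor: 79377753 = 3^1*7^1 * 13^1*290761^1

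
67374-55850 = 11524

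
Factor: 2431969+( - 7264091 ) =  - 4832122 = -2^1 * 2416061^1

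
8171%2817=2537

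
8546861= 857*9973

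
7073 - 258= 6815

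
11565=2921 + 8644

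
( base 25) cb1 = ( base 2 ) 1111001100000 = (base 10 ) 7776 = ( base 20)J8G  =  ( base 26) bd2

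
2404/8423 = 2404/8423 = 0.29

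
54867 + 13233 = 68100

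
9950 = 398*25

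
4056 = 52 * 78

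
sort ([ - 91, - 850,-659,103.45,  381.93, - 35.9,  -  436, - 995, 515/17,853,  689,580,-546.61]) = [ - 995, - 850, - 659  , - 546.61, - 436,-91  , - 35.9,515/17,  103.45 , 381.93,580,689, 853]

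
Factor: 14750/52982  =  5^3*449^( - 1) = 125/449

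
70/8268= 35/4134= 0.01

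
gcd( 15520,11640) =3880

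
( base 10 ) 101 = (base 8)145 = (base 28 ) 3h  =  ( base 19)56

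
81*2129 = 172449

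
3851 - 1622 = 2229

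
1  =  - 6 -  - 7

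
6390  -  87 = 6303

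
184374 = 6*30729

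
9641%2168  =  969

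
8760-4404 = 4356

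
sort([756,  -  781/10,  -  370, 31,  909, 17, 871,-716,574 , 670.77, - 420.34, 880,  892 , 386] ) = [  -  716, -420.34, - 370,  -  781/10,17, 31,386,  574,670.77,756, 871,880,  892, 909]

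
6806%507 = 215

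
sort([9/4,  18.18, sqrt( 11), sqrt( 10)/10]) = [ sqrt (10)/10,9/4,sqrt( 11 ),18.18] 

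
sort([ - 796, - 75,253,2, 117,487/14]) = [ - 796,-75,2,487/14, 117,253] 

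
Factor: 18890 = 2^1*5^1*1889^1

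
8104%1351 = 1349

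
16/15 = 16/15 = 1.07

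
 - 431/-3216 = 431/3216 = 0.13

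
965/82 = 965/82 = 11.77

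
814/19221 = 814/19221 = 0.04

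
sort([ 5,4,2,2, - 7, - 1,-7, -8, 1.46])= [-8, - 7,- 7, - 1 , 1.46,2,  2, 4,  5]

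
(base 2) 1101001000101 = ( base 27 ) 962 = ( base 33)65q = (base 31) 6ut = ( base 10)6725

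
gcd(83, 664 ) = 83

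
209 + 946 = 1155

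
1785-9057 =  - 7272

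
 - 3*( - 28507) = 85521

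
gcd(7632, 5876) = 4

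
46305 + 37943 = 84248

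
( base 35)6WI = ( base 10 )8488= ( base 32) 898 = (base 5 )232423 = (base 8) 20450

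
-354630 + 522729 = 168099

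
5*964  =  4820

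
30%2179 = 30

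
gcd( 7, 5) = 1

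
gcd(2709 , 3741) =129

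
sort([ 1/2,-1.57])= [-1.57,1/2]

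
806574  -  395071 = 411503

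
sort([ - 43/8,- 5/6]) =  [ - 43/8,-5/6]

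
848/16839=848/16839 = 0.05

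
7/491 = 7/491=   0.01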